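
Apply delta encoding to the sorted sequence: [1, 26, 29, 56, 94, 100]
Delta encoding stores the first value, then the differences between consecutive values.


First value: 1
Deltas:
  26 - 1 = 25
  29 - 26 = 3
  56 - 29 = 27
  94 - 56 = 38
  100 - 94 = 6


Delta encoded: [1, 25, 3, 27, 38, 6]


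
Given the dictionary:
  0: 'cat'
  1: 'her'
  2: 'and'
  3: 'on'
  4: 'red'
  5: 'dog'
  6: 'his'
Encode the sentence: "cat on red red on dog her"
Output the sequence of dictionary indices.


Look up each word in the dictionary:
  'cat' -> 0
  'on' -> 3
  'red' -> 4
  'red' -> 4
  'on' -> 3
  'dog' -> 5
  'her' -> 1

Encoded: [0, 3, 4, 4, 3, 5, 1]


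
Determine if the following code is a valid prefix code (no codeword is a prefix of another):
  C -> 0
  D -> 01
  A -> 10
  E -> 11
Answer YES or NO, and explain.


Checking each pair (does one codeword prefix another?):
  C='0' vs D='01': prefix -- VIOLATION

NO -- this is NOT a valid prefix code. C (0) is a prefix of D (01).


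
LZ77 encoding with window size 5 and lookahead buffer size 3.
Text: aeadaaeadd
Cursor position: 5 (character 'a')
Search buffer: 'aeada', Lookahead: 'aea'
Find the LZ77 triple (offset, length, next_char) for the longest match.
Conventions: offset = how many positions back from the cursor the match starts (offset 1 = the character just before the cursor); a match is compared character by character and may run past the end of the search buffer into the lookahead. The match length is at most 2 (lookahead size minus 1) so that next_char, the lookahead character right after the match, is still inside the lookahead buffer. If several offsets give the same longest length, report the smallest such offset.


Try each offset into the search buffer:
  offset=1 (pos 4, char 'a'): match length 1
  offset=2 (pos 3, char 'd'): match length 0
  offset=3 (pos 2, char 'a'): match length 1
  offset=4 (pos 1, char 'e'): match length 0
  offset=5 (pos 0, char 'a'): match length 2
Longest match has length 2 at offset 5.
next_char = character at position 5 + 2 = 7 -> 'a'

Best match: offset=5, length=2 (matching 'ae' starting at position 0)
LZ77 triple: (5, 2, 'a')


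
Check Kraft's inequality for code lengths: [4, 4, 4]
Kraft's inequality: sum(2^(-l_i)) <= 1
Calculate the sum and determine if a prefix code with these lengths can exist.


Sum = 2^(-4) + 2^(-4) + 2^(-4)
    = 0.0625 + 0.0625 + 0.0625
    = 3/16 = 0.1875
Since 0.1875 <= 1, Kraft's inequality IS satisfied.
A prefix code with these lengths CAN exist.

Kraft sum = 0.1875. Satisfied.


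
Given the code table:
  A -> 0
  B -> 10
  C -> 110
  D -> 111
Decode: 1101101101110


Decoding:
110 -> C
110 -> C
110 -> C
111 -> D
0 -> A


Result: CCCDA


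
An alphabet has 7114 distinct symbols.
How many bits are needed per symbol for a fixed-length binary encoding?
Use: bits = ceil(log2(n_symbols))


log2(7114) = 12.7964
Bracket: 2^12 = 4096 < 7114 <= 2^13 = 8192
So ceil(log2(7114)) = 13

bits = ceil(log2(7114)) = ceil(12.7964) = 13 bits


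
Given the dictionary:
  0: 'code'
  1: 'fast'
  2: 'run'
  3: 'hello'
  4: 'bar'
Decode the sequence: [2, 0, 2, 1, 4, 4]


Look up each index in the dictionary:
  2 -> 'run'
  0 -> 'code'
  2 -> 'run'
  1 -> 'fast'
  4 -> 'bar'
  4 -> 'bar'

Decoded: "run code run fast bar bar"


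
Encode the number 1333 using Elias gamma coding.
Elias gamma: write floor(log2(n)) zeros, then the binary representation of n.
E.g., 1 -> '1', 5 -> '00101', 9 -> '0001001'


num_bits = floor(log2(1333)) + 1 = 11
leading_zeros = num_bits - 1 = 10
binary(1333) = 10100110101

Elias gamma(1333) = '0000000000' + '10100110101' = 000000000010100110101 (21 bits)


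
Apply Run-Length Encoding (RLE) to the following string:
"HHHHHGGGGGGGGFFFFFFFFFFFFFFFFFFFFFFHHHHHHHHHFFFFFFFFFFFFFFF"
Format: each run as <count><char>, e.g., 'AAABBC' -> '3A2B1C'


Scanning runs left to right:
  i=0: run of 'H' x 5 -> '5H'
  i=5: run of 'G' x 8 -> '8G'
  i=13: run of 'F' x 22 -> '22F'
  i=35: run of 'H' x 9 -> '9H'
  i=44: run of 'F' x 15 -> '15F'

RLE = 5H8G22F9H15F


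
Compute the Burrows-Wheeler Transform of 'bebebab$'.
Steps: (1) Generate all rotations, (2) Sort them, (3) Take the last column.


Rotations (sorted):
  0: $bebebab -> last char: b
  1: ab$bebeb -> last char: b
  2: b$bebeba -> last char: a
  3: bab$bebe -> last char: e
  4: bebab$be -> last char: e
  5: bebebab$ -> last char: $
  6: ebab$beb -> last char: b
  7: ebebab$b -> last char: b


BWT = bbaee$bb


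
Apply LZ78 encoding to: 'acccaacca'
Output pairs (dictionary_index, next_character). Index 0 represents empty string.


LZ78 encoding steps:
Dictionary: {0: ''}
Step 1: w='' (idx 0), next='a' -> output (0, 'a'), add 'a' as idx 1
Step 2: w='' (idx 0), next='c' -> output (0, 'c'), add 'c' as idx 2
Step 3: w='c' (idx 2), next='c' -> output (2, 'c'), add 'cc' as idx 3
Step 4: w='a' (idx 1), next='a' -> output (1, 'a'), add 'aa' as idx 4
Step 5: w='cc' (idx 3), next='a' -> output (3, 'a'), add 'cca' as idx 5


Encoded: [(0, 'a'), (0, 'c'), (2, 'c'), (1, 'a'), (3, 'a')]


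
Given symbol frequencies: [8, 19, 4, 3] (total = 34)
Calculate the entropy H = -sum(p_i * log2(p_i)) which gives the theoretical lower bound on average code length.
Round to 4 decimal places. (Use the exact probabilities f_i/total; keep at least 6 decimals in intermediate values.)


Per-symbol terms -p_i * log2(p_i) with p_i = f_i/34:
  p = 8/34 = 0.235294: log2(p) = -2.087463, -p*log2(p) = 0.491168
  p = 19/34 = 0.558824: log2(p) = -0.839535, -p*log2(p) = 0.469152
  p = 4/34 = 0.117647: log2(p) = -3.087463, -p*log2(p) = 0.363231
  p = 3/34 = 0.088235: log2(p) = -3.502500, -p*log2(p) = 0.309044
H = 0.491168 + 0.469152 + 0.363231 + 0.309044 = 1.632595

H = 1.6326 bits/symbol


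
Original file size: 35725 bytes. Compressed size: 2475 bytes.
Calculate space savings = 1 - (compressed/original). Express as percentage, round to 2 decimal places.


ratio = compressed/original = 2475/35725 = 0.069279
savings = 1 - ratio = 1 - 0.069279 = 0.930721
as a percentage: 0.930721 * 100 = 93.07%

Space savings = 1 - 2475/35725 = 93.07%


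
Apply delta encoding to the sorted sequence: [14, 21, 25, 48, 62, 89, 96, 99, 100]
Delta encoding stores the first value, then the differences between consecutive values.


First value: 14
Deltas:
  21 - 14 = 7
  25 - 21 = 4
  48 - 25 = 23
  62 - 48 = 14
  89 - 62 = 27
  96 - 89 = 7
  99 - 96 = 3
  100 - 99 = 1


Delta encoded: [14, 7, 4, 23, 14, 27, 7, 3, 1]


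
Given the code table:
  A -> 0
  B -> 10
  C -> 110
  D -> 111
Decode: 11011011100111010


Decoding:
110 -> C
110 -> C
111 -> D
0 -> A
0 -> A
111 -> D
0 -> A
10 -> B


Result: CCDAADAB


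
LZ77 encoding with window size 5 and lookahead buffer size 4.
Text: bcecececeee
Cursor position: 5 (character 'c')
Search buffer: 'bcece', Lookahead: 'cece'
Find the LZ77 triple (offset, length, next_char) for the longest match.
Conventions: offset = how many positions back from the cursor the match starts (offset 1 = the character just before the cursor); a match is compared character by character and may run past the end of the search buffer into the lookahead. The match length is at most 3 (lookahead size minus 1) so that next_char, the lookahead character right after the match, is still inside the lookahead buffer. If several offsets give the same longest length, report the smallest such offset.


Try each offset into the search buffer:
  offset=1 (pos 4, char 'e'): match length 0
  offset=2 (pos 3, char 'c'): match length 3
  offset=3 (pos 2, char 'e'): match length 0
  offset=4 (pos 1, char 'c'): match length 3
  offset=5 (pos 0, char 'b'): match length 0
Longest match has length 3, found at offsets 2, 4; take the smallest, offset 2.
next_char = character at position 5 + 3 = 8 -> 'e'

Best match: offset=2, length=3 (matching 'cec' starting at position 3)
LZ77 triple: (2, 3, 'e')


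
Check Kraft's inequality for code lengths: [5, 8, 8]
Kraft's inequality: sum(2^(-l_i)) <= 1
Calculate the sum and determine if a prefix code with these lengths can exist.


Sum = 2^(-5) + 2^(-8) + 2^(-8)
    = 0.03125 + 0.00390625 + 0.00390625
    = 10/256 = 0.0390625
Since 0.0390625 <= 1, Kraft's inequality IS satisfied.
A prefix code with these lengths CAN exist.

Kraft sum = 0.0390625. Satisfied.


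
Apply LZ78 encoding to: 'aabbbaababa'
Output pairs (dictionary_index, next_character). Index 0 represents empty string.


LZ78 encoding steps:
Dictionary: {0: ''}
Step 1: w='' (idx 0), next='a' -> output (0, 'a'), add 'a' as idx 1
Step 2: w='a' (idx 1), next='b' -> output (1, 'b'), add 'ab' as idx 2
Step 3: w='' (idx 0), next='b' -> output (0, 'b'), add 'b' as idx 3
Step 4: w='b' (idx 3), next='a' -> output (3, 'a'), add 'ba' as idx 4
Step 5: w='ab' (idx 2), next='a' -> output (2, 'a'), add 'aba' as idx 5
Step 6: w='ba' (idx 4), end of input -> output (4, '')


Encoded: [(0, 'a'), (1, 'b'), (0, 'b'), (3, 'a'), (2, 'a'), (4, '')]


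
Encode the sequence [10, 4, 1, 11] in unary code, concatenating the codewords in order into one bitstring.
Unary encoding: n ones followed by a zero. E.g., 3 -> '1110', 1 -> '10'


Encode each number as n ones followed by a terminating 0:
  10 -> 11111111110 (11 bits)
  4 -> 11110 (5 bits)
  1 -> 10 (2 bits)
  11 -> 111111111110 (12 bits)
Total length = 11 + 5 + 2 + 12 = 30 bits.

Unary([10, 4, 1, 11]) = 111111111101111010111111111110 (30 bits)


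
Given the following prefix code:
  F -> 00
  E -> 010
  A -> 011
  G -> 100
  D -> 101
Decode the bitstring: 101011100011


Decoding step by step:
Bits 101 -> D
Bits 011 -> A
Bits 100 -> G
Bits 011 -> A


Decoded message: DAGA


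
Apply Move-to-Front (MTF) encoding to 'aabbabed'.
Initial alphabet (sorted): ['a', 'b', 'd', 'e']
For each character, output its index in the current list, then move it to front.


MTF encoding:
'a': index 0 in ['a', 'b', 'd', 'e'] -> ['a', 'b', 'd', 'e']
'a': index 0 in ['a', 'b', 'd', 'e'] -> ['a', 'b', 'd', 'e']
'b': index 1 in ['a', 'b', 'd', 'e'] -> ['b', 'a', 'd', 'e']
'b': index 0 in ['b', 'a', 'd', 'e'] -> ['b', 'a', 'd', 'e']
'a': index 1 in ['b', 'a', 'd', 'e'] -> ['a', 'b', 'd', 'e']
'b': index 1 in ['a', 'b', 'd', 'e'] -> ['b', 'a', 'd', 'e']
'e': index 3 in ['b', 'a', 'd', 'e'] -> ['e', 'b', 'a', 'd']
'd': index 3 in ['e', 'b', 'a', 'd'] -> ['d', 'e', 'b', 'a']


Output: [0, 0, 1, 0, 1, 1, 3, 3]


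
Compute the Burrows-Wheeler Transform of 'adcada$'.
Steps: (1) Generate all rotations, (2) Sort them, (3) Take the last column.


Rotations (sorted):
  0: $adcada -> last char: a
  1: a$adcad -> last char: d
  2: ada$adc -> last char: c
  3: adcada$ -> last char: $
  4: cada$ad -> last char: d
  5: da$adca -> last char: a
  6: dcada$a -> last char: a


BWT = adc$daa


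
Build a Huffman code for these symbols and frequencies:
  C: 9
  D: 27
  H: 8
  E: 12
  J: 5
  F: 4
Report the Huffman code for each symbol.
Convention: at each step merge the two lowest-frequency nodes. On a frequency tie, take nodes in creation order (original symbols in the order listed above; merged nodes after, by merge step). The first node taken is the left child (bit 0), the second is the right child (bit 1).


Huffman tree construction:
Step 1: Merge F(4) + J(5) = 9
Step 2: Merge H(8) + C(9) = 17
Step 3: Merge (F+J)(9) + E(12) = 21
Step 4: Merge (H+C)(17) + ((F+J)+E)(21) = 38
Step 5: Merge D(27) + ((H+C)+((F+J)+E))(38) = 65
Read each symbol's code off the tree from the root (left child = 0, right child = 1).

Codes:
  C: 101 (length 3)
  D: 0 (length 1)
  H: 100 (length 3)
  E: 111 (length 3)
  J: 1101 (length 4)
  F: 1100 (length 4)
Average code length: 150/65 = 2.3077 bits/symbol


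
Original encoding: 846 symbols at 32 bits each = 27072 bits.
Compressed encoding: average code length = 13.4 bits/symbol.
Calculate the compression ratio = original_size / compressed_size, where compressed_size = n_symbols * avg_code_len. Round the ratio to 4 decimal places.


original_size = n_symbols * orig_bits = 846 * 32 = 27072 bits
compressed_size = n_symbols * avg_code_len = 846 * 13.4 = 11336.4 bits
ratio = original_size / compressed_size = 27072 / 11336.4 = 2.3881

Compression ratio = 2.3881


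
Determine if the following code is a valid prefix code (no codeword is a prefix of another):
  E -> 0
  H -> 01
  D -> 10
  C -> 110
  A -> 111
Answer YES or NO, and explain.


Checking each pair (does one codeword prefix another?):
  E='0' vs H='01': prefix -- VIOLATION

NO -- this is NOT a valid prefix code. E (0) is a prefix of H (01).


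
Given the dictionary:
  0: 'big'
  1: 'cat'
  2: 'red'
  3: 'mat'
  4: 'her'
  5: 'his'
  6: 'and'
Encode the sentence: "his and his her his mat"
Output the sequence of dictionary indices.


Look up each word in the dictionary:
  'his' -> 5
  'and' -> 6
  'his' -> 5
  'her' -> 4
  'his' -> 5
  'mat' -> 3

Encoded: [5, 6, 5, 4, 5, 3]


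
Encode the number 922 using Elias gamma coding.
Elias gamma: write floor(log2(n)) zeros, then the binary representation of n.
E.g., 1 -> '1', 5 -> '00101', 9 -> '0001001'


num_bits = floor(log2(922)) + 1 = 10
leading_zeros = num_bits - 1 = 9
binary(922) = 1110011010

Elias gamma(922) = '000000000' + '1110011010' = 0000000001110011010 (19 bits)


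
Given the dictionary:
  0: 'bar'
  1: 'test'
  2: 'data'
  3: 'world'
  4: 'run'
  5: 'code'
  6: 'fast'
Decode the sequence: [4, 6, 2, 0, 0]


Look up each index in the dictionary:
  4 -> 'run'
  6 -> 'fast'
  2 -> 'data'
  0 -> 'bar'
  0 -> 'bar'

Decoded: "run fast data bar bar"


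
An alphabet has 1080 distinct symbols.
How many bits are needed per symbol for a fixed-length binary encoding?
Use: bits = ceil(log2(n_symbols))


log2(1080) = 10.0768
Bracket: 2^10 = 1024 < 1080 <= 2^11 = 2048
So ceil(log2(1080)) = 11

bits = ceil(log2(1080)) = ceil(10.0768) = 11 bits


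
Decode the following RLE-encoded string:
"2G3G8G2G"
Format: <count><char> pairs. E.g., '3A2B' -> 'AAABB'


Expanding each <count><char> pair:
  2G -> 'GG'
  3G -> 'GGG'
  8G -> 'GGGGGGGG'
  2G -> 'GG'

Decoded = GGGGGGGGGGGGGGG


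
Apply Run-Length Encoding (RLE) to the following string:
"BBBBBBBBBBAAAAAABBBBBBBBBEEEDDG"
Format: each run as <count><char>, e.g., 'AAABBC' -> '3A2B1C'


Scanning runs left to right:
  i=0: run of 'B' x 10 -> '10B'
  i=10: run of 'A' x 6 -> '6A'
  i=16: run of 'B' x 9 -> '9B'
  i=25: run of 'E' x 3 -> '3E'
  i=28: run of 'D' x 2 -> '2D'
  i=30: run of 'G' x 1 -> '1G'

RLE = 10B6A9B3E2D1G


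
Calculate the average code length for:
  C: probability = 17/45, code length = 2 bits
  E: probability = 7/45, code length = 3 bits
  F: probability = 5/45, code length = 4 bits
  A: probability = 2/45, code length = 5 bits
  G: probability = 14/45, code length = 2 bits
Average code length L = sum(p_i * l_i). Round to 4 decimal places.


Weighted contributions p_i * l_i:
  C: (17/45) * 2 = 34/45
  E: (7/45) * 3 = 21/45
  F: (5/45) * 4 = 20/45
  A: (2/45) * 5 = 10/45
  G: (14/45) * 2 = 28/45
Sum = (34 + 21 + 20 + 10 + 28)/45 = 113/45

L = 113/45 = 2.5111 bits/symbol


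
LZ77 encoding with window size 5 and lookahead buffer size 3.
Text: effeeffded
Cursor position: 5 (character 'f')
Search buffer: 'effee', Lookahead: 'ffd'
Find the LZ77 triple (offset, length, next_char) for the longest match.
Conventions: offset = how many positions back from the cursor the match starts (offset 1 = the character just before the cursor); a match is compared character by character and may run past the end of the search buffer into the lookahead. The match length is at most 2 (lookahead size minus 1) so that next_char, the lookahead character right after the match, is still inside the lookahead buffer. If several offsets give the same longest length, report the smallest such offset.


Try each offset into the search buffer:
  offset=1 (pos 4, char 'e'): match length 0
  offset=2 (pos 3, char 'e'): match length 0
  offset=3 (pos 2, char 'f'): match length 1
  offset=4 (pos 1, char 'f'): match length 2
  offset=5 (pos 0, char 'e'): match length 0
Longest match has length 2 at offset 4.
next_char = character at position 5 + 2 = 7 -> 'd'

Best match: offset=4, length=2 (matching 'ff' starting at position 1)
LZ77 triple: (4, 2, 'd')


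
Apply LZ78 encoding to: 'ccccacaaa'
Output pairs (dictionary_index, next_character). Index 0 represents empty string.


LZ78 encoding steps:
Dictionary: {0: ''}
Step 1: w='' (idx 0), next='c' -> output (0, 'c'), add 'c' as idx 1
Step 2: w='c' (idx 1), next='c' -> output (1, 'c'), add 'cc' as idx 2
Step 3: w='c' (idx 1), next='a' -> output (1, 'a'), add 'ca' as idx 3
Step 4: w='ca' (idx 3), next='a' -> output (3, 'a'), add 'caa' as idx 4
Step 5: w='' (idx 0), next='a' -> output (0, 'a'), add 'a' as idx 5


Encoded: [(0, 'c'), (1, 'c'), (1, 'a'), (3, 'a'), (0, 'a')]


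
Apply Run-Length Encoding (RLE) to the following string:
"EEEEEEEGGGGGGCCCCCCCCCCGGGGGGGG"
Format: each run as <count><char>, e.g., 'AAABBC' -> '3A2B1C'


Scanning runs left to right:
  i=0: run of 'E' x 7 -> '7E'
  i=7: run of 'G' x 6 -> '6G'
  i=13: run of 'C' x 10 -> '10C'
  i=23: run of 'G' x 8 -> '8G'

RLE = 7E6G10C8G


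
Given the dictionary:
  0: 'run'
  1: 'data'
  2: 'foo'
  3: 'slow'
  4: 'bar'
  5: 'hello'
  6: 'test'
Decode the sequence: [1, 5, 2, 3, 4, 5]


Look up each index in the dictionary:
  1 -> 'data'
  5 -> 'hello'
  2 -> 'foo'
  3 -> 'slow'
  4 -> 'bar'
  5 -> 'hello'

Decoded: "data hello foo slow bar hello"


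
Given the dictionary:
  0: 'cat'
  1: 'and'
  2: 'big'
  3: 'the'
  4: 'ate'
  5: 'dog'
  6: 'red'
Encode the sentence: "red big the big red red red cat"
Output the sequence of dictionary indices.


Look up each word in the dictionary:
  'red' -> 6
  'big' -> 2
  'the' -> 3
  'big' -> 2
  'red' -> 6
  'red' -> 6
  'red' -> 6
  'cat' -> 0

Encoded: [6, 2, 3, 2, 6, 6, 6, 0]


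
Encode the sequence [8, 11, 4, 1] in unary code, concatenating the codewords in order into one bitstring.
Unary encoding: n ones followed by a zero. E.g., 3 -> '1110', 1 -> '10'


Encode each number as n ones followed by a terminating 0:
  8 -> 111111110 (9 bits)
  11 -> 111111111110 (12 bits)
  4 -> 11110 (5 bits)
  1 -> 10 (2 bits)
Total length = 9 + 12 + 5 + 2 = 28 bits.

Unary([8, 11, 4, 1]) = 1111111101111111111101111010 (28 bits)


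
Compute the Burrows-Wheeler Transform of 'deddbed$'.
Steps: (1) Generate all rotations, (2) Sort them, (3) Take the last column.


Rotations (sorted):
  0: $deddbed -> last char: d
  1: bed$dedd -> last char: d
  2: d$deddbe -> last char: e
  3: dbed$ded -> last char: d
  4: ddbed$de -> last char: e
  5: deddbed$ -> last char: $
  6: ed$deddb -> last char: b
  7: eddbed$d -> last char: d


BWT = ddede$bd


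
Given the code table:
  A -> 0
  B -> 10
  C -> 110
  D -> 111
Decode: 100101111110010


Decoding:
10 -> B
0 -> A
10 -> B
111 -> D
111 -> D
0 -> A
0 -> A
10 -> B


Result: BABDDAAB


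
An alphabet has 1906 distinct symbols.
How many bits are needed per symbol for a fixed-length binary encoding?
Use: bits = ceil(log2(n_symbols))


log2(1906) = 10.8963
Bracket: 2^10 = 1024 < 1906 <= 2^11 = 2048
So ceil(log2(1906)) = 11

bits = ceil(log2(1906)) = ceil(10.8963) = 11 bits


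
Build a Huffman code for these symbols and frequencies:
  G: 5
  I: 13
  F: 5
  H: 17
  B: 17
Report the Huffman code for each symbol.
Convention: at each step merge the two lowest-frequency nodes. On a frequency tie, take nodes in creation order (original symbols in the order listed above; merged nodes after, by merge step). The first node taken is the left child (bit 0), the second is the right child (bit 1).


Huffman tree construction:
Step 1: Merge G(5) + F(5) = 10
Step 2: Merge (G+F)(10) + I(13) = 23
Step 3: Merge H(17) + B(17) = 34
Step 4: Merge ((G+F)+I)(23) + (H+B)(34) = 57
Read each symbol's code off the tree from the root (left child = 0, right child = 1).

Codes:
  G: 000 (length 3)
  I: 01 (length 2)
  F: 001 (length 3)
  H: 10 (length 2)
  B: 11 (length 2)
Average code length: 124/57 = 2.1754 bits/symbol


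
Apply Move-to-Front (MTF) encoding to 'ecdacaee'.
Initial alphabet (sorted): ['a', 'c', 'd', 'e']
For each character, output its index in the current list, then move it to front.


MTF encoding:
'e': index 3 in ['a', 'c', 'd', 'e'] -> ['e', 'a', 'c', 'd']
'c': index 2 in ['e', 'a', 'c', 'd'] -> ['c', 'e', 'a', 'd']
'd': index 3 in ['c', 'e', 'a', 'd'] -> ['d', 'c', 'e', 'a']
'a': index 3 in ['d', 'c', 'e', 'a'] -> ['a', 'd', 'c', 'e']
'c': index 2 in ['a', 'd', 'c', 'e'] -> ['c', 'a', 'd', 'e']
'a': index 1 in ['c', 'a', 'd', 'e'] -> ['a', 'c', 'd', 'e']
'e': index 3 in ['a', 'c', 'd', 'e'] -> ['e', 'a', 'c', 'd']
'e': index 0 in ['e', 'a', 'c', 'd'] -> ['e', 'a', 'c', 'd']


Output: [3, 2, 3, 3, 2, 1, 3, 0]


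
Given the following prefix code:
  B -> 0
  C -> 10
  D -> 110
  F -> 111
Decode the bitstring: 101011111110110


Decoding step by step:
Bits 10 -> C
Bits 10 -> C
Bits 111 -> F
Bits 111 -> F
Bits 10 -> C
Bits 110 -> D


Decoded message: CCFFCD


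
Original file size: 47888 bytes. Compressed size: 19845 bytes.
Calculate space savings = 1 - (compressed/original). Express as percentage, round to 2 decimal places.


ratio = compressed/original = 19845/47888 = 0.414404
savings = 1 - ratio = 1 - 0.414404 = 0.585596
as a percentage: 0.585596 * 100 = 58.56%

Space savings = 1 - 19845/47888 = 58.56%


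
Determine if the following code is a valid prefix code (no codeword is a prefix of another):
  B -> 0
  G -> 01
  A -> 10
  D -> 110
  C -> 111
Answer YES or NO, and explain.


Checking each pair (does one codeword prefix another?):
  B='0' vs G='01': prefix -- VIOLATION

NO -- this is NOT a valid prefix code. B (0) is a prefix of G (01).


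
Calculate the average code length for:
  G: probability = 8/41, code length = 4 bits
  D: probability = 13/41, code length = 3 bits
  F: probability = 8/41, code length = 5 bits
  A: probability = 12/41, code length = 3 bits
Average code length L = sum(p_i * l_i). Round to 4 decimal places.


Weighted contributions p_i * l_i:
  G: (8/41) * 4 = 32/41
  D: (13/41) * 3 = 39/41
  F: (8/41) * 5 = 40/41
  A: (12/41) * 3 = 36/41
Sum = (32 + 39 + 40 + 36)/41 = 147/41

L = 147/41 = 3.5854 bits/symbol


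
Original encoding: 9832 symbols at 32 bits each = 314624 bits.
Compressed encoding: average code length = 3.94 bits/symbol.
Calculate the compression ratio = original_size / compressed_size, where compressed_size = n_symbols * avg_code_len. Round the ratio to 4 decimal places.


original_size = n_symbols * orig_bits = 9832 * 32 = 314624 bits
compressed_size = n_symbols * avg_code_len = 9832 * 3.94 = 38738.08 bits
ratio = original_size / compressed_size = 314624 / 38738.08 = 8.1218

Compression ratio = 8.1218


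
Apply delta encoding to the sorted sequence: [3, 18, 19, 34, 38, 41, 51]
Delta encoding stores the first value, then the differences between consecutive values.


First value: 3
Deltas:
  18 - 3 = 15
  19 - 18 = 1
  34 - 19 = 15
  38 - 34 = 4
  41 - 38 = 3
  51 - 41 = 10


Delta encoded: [3, 15, 1, 15, 4, 3, 10]


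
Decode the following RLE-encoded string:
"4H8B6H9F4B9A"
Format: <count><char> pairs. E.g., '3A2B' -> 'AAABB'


Expanding each <count><char> pair:
  4H -> 'HHHH'
  8B -> 'BBBBBBBB'
  6H -> 'HHHHHH'
  9F -> 'FFFFFFFFF'
  4B -> 'BBBB'
  9A -> 'AAAAAAAAA'

Decoded = HHHHBBBBBBBBHHHHHHFFFFFFFFFBBBBAAAAAAAAA


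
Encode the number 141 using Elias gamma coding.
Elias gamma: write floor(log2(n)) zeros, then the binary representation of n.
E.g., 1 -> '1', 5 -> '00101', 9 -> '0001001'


num_bits = floor(log2(141)) + 1 = 8
leading_zeros = num_bits - 1 = 7
binary(141) = 10001101

Elias gamma(141) = '0000000' + '10001101' = 000000010001101 (15 bits)


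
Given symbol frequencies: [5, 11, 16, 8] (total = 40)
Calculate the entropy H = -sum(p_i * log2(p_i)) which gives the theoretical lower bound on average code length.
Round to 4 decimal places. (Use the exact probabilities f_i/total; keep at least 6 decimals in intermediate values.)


Per-symbol terms -p_i * log2(p_i) with p_i = f_i/40:
  p = 5/40 = 0.125000: log2(p) = -3.000000, -p*log2(p) = 0.375000
  p = 11/40 = 0.275000: log2(p) = -1.862496, -p*log2(p) = 0.512187
  p = 16/40 = 0.400000: log2(p) = -1.321928, -p*log2(p) = 0.528771
  p = 8/40 = 0.200000: log2(p) = -2.321928, -p*log2(p) = 0.464386
H = 0.375000 + 0.512187 + 0.528771 + 0.464386 = 1.880344

H = 1.8803 bits/symbol


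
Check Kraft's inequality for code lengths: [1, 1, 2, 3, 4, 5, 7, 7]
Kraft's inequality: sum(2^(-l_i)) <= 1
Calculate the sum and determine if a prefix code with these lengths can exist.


Sum = 2^(-1) + 2^(-1) + 2^(-2) + 2^(-3) + 2^(-4) + 2^(-5) + 2^(-7) + 2^(-7)
    = 0.5 + 0.5 + 0.25 + 0.125 + 0.0625 + 0.03125 + 0.0078125 + 0.0078125
    = 190/128 = 1.484375
Since 1.484375 > 1, Kraft's inequality is NOT satisfied.
A prefix code with these lengths CANNOT exist.

Kraft sum = 1.484375. Not satisfied.


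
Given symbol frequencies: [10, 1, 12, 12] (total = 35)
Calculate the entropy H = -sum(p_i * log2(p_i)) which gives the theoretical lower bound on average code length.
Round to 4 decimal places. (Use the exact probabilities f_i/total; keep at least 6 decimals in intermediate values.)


Per-symbol terms -p_i * log2(p_i) with p_i = f_i/35:
  p = 10/35 = 0.285714: log2(p) = -1.807355, -p*log2(p) = 0.516387
  p = 1/35 = 0.028571: log2(p) = -5.129283, -p*log2(p) = 0.146551
  p = 12/35 = 0.342857: log2(p) = -1.544321, -p*log2(p) = 0.529481
  p = 12/35 = 0.342857: log2(p) = -1.544321, -p*log2(p) = 0.529481
H = 0.516387 + 0.146551 + 0.529481 + 0.529481 = 1.721900

H = 1.7219 bits/symbol


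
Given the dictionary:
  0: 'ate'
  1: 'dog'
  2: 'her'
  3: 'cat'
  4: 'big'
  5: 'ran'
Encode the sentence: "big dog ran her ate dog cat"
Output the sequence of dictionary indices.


Look up each word in the dictionary:
  'big' -> 4
  'dog' -> 1
  'ran' -> 5
  'her' -> 2
  'ate' -> 0
  'dog' -> 1
  'cat' -> 3

Encoded: [4, 1, 5, 2, 0, 1, 3]


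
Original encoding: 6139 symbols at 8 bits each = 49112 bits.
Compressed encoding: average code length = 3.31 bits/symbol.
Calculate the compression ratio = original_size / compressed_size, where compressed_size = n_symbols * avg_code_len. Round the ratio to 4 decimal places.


original_size = n_symbols * orig_bits = 6139 * 8 = 49112 bits
compressed_size = n_symbols * avg_code_len = 6139 * 3.31 = 20320.09 bits
ratio = original_size / compressed_size = 49112 / 20320.09 = 2.4169

Compression ratio = 2.4169


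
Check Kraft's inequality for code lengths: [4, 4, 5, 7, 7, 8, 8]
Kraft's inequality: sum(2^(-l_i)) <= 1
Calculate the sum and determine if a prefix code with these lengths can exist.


Sum = 2^(-4) + 2^(-4) + 2^(-5) + 2^(-7) + 2^(-7) + 2^(-8) + 2^(-8)
    = 0.0625 + 0.0625 + 0.03125 + 0.0078125 + 0.0078125 + 0.00390625 + 0.00390625
    = 46/256 = 0.1796875
Since 0.1796875 <= 1, Kraft's inequality IS satisfied.
A prefix code with these lengths CAN exist.

Kraft sum = 0.1796875. Satisfied.


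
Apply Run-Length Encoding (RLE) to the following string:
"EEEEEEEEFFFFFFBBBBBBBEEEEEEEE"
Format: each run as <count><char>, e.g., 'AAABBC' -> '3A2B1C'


Scanning runs left to right:
  i=0: run of 'E' x 8 -> '8E'
  i=8: run of 'F' x 6 -> '6F'
  i=14: run of 'B' x 7 -> '7B'
  i=21: run of 'E' x 8 -> '8E'

RLE = 8E6F7B8E


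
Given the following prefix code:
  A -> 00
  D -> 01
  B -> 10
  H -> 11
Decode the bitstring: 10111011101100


Decoding step by step:
Bits 10 -> B
Bits 11 -> H
Bits 10 -> B
Bits 11 -> H
Bits 10 -> B
Bits 11 -> H
Bits 00 -> A


Decoded message: BHBHBHA


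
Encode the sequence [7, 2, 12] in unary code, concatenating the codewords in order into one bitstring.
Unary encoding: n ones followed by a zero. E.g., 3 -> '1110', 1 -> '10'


Encode each number as n ones followed by a terminating 0:
  7 -> 11111110 (8 bits)
  2 -> 110 (3 bits)
  12 -> 1111111111110 (13 bits)
Total length = 8 + 3 + 13 = 24 bits.

Unary([7, 2, 12]) = 111111101101111111111110 (24 bits)


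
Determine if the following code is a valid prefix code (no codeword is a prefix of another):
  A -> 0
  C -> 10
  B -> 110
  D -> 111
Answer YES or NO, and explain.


Checking each pair (does one codeword prefix another?):
  A='0' vs C='10': no prefix
  A='0' vs B='110': no prefix
  A='0' vs D='111': no prefix
  C='10' vs A='0': no prefix
  C='10' vs B='110': no prefix
  C='10' vs D='111': no prefix
  B='110' vs A='0': no prefix
  B='110' vs C='10': no prefix
  B='110' vs D='111': no prefix
  D='111' vs A='0': no prefix
  D='111' vs C='10': no prefix
  D='111' vs B='110': no prefix
No violation found over all pairs.

YES -- this is a valid prefix code. No codeword is a prefix of any other codeword.


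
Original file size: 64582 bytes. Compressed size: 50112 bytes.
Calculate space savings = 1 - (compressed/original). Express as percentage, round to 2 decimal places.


ratio = compressed/original = 50112/64582 = 0.775944
savings = 1 - ratio = 1 - 0.775944 = 0.224056
as a percentage: 0.224056 * 100 = 22.41%

Space savings = 1 - 50112/64582 = 22.41%


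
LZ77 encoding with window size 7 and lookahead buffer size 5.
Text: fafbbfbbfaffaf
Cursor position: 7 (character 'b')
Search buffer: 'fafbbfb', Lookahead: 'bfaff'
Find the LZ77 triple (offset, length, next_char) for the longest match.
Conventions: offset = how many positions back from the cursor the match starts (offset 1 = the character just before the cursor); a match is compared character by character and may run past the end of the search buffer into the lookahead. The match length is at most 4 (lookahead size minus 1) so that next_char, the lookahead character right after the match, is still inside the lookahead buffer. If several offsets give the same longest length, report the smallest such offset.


Try each offset into the search buffer:
  offset=1 (pos 6, char 'b'): match length 1
  offset=2 (pos 5, char 'f'): match length 0
  offset=3 (pos 4, char 'b'): match length 2
  offset=4 (pos 3, char 'b'): match length 1
  offset=5 (pos 2, char 'f'): match length 0
  offset=6 (pos 1, char 'a'): match length 0
  offset=7 (pos 0, char 'f'): match length 0
Longest match has length 2 at offset 3.
next_char = character at position 7 + 2 = 9 -> 'a'

Best match: offset=3, length=2 (matching 'bf' starting at position 4)
LZ77 triple: (3, 2, 'a')


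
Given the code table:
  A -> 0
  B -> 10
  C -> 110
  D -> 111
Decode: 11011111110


Decoding:
110 -> C
111 -> D
111 -> D
10 -> B


Result: CDDB


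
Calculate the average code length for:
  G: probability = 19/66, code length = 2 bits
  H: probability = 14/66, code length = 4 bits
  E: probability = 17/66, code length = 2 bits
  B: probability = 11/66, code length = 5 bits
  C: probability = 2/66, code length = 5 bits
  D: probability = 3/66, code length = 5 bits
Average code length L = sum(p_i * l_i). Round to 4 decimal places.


Weighted contributions p_i * l_i:
  G: (19/66) * 2 = 38/66
  H: (14/66) * 4 = 56/66
  E: (17/66) * 2 = 34/66
  B: (11/66) * 5 = 55/66
  C: (2/66) * 5 = 10/66
  D: (3/66) * 5 = 15/66
Sum = (38 + 56 + 34 + 55 + 10 + 15)/66 = 208/66

L = 208/66 = 3.1515 bits/symbol


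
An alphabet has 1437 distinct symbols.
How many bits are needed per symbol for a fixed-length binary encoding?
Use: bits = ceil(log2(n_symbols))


log2(1437) = 10.4888
Bracket: 2^10 = 1024 < 1437 <= 2^11 = 2048
So ceil(log2(1437)) = 11

bits = ceil(log2(1437)) = ceil(10.4888) = 11 bits


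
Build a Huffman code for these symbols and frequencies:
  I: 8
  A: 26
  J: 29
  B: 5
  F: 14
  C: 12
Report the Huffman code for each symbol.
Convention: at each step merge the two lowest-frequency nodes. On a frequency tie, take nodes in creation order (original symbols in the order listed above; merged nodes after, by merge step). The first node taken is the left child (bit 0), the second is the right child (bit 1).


Huffman tree construction:
Step 1: Merge B(5) + I(8) = 13
Step 2: Merge C(12) + (B+I)(13) = 25
Step 3: Merge F(14) + (C+(B+I))(25) = 39
Step 4: Merge A(26) + J(29) = 55
Step 5: Merge (F+(C+(B+I)))(39) + (A+J)(55) = 94
Read each symbol's code off the tree from the root (left child = 0, right child = 1).

Codes:
  I: 0111 (length 4)
  A: 10 (length 2)
  J: 11 (length 2)
  B: 0110 (length 4)
  F: 00 (length 2)
  C: 010 (length 3)
Average code length: 226/94 = 2.4043 bits/symbol


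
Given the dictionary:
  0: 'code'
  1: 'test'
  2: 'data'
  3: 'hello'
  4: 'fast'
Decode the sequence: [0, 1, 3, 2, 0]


Look up each index in the dictionary:
  0 -> 'code'
  1 -> 'test'
  3 -> 'hello'
  2 -> 'data'
  0 -> 'code'

Decoded: "code test hello data code"


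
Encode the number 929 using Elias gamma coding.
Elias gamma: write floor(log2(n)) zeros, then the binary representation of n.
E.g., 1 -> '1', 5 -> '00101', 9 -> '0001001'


num_bits = floor(log2(929)) + 1 = 10
leading_zeros = num_bits - 1 = 9
binary(929) = 1110100001

Elias gamma(929) = '000000000' + '1110100001' = 0000000001110100001 (19 bits)


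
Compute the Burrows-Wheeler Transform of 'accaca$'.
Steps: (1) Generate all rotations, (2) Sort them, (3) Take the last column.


Rotations (sorted):
  0: $accaca -> last char: a
  1: a$accac -> last char: c
  2: aca$acc -> last char: c
  3: accaca$ -> last char: $
  4: ca$acca -> last char: a
  5: caca$ac -> last char: c
  6: ccaca$a -> last char: a


BWT = acc$aca


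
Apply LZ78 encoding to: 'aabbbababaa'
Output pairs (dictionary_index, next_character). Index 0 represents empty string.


LZ78 encoding steps:
Dictionary: {0: ''}
Step 1: w='' (idx 0), next='a' -> output (0, 'a'), add 'a' as idx 1
Step 2: w='a' (idx 1), next='b' -> output (1, 'b'), add 'ab' as idx 2
Step 3: w='' (idx 0), next='b' -> output (0, 'b'), add 'b' as idx 3
Step 4: w='b' (idx 3), next='a' -> output (3, 'a'), add 'ba' as idx 4
Step 5: w='ba' (idx 4), next='b' -> output (4, 'b'), add 'bab' as idx 5
Step 6: w='a' (idx 1), next='a' -> output (1, 'a'), add 'aa' as idx 6


Encoded: [(0, 'a'), (1, 'b'), (0, 'b'), (3, 'a'), (4, 'b'), (1, 'a')]


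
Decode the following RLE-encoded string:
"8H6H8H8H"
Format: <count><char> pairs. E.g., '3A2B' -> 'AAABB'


Expanding each <count><char> pair:
  8H -> 'HHHHHHHH'
  6H -> 'HHHHHH'
  8H -> 'HHHHHHHH'
  8H -> 'HHHHHHHH'

Decoded = HHHHHHHHHHHHHHHHHHHHHHHHHHHHHH


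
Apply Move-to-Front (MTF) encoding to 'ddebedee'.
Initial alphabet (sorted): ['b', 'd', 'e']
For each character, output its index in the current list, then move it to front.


MTF encoding:
'd': index 1 in ['b', 'd', 'e'] -> ['d', 'b', 'e']
'd': index 0 in ['d', 'b', 'e'] -> ['d', 'b', 'e']
'e': index 2 in ['d', 'b', 'e'] -> ['e', 'd', 'b']
'b': index 2 in ['e', 'd', 'b'] -> ['b', 'e', 'd']
'e': index 1 in ['b', 'e', 'd'] -> ['e', 'b', 'd']
'd': index 2 in ['e', 'b', 'd'] -> ['d', 'e', 'b']
'e': index 1 in ['d', 'e', 'b'] -> ['e', 'd', 'b']
'e': index 0 in ['e', 'd', 'b'] -> ['e', 'd', 'b']


Output: [1, 0, 2, 2, 1, 2, 1, 0]


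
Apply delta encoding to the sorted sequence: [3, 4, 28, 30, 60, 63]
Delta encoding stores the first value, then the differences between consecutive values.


First value: 3
Deltas:
  4 - 3 = 1
  28 - 4 = 24
  30 - 28 = 2
  60 - 30 = 30
  63 - 60 = 3


Delta encoded: [3, 1, 24, 2, 30, 3]


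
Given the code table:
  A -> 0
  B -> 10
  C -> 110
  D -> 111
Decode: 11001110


Decoding:
110 -> C
0 -> A
111 -> D
0 -> A


Result: CADA


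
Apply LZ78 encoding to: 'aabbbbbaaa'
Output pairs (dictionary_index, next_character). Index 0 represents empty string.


LZ78 encoding steps:
Dictionary: {0: ''}
Step 1: w='' (idx 0), next='a' -> output (0, 'a'), add 'a' as idx 1
Step 2: w='a' (idx 1), next='b' -> output (1, 'b'), add 'ab' as idx 2
Step 3: w='' (idx 0), next='b' -> output (0, 'b'), add 'b' as idx 3
Step 4: w='b' (idx 3), next='b' -> output (3, 'b'), add 'bb' as idx 4
Step 5: w='b' (idx 3), next='a' -> output (3, 'a'), add 'ba' as idx 5
Step 6: w='a' (idx 1), next='a' -> output (1, 'a'), add 'aa' as idx 6


Encoded: [(0, 'a'), (1, 'b'), (0, 'b'), (3, 'b'), (3, 'a'), (1, 'a')]


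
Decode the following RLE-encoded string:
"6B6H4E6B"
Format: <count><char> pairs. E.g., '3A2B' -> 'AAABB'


Expanding each <count><char> pair:
  6B -> 'BBBBBB'
  6H -> 'HHHHHH'
  4E -> 'EEEE'
  6B -> 'BBBBBB'

Decoded = BBBBBBHHHHHHEEEEBBBBBB


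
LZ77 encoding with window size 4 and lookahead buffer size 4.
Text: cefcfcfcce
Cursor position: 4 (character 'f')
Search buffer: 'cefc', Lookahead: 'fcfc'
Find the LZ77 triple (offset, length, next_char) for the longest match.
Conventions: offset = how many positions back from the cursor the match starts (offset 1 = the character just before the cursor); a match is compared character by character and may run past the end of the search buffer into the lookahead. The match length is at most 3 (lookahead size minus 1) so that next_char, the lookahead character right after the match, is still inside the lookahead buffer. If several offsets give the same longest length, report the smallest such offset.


Try each offset into the search buffer:
  offset=1 (pos 3, char 'c'): match length 0
  offset=2 (pos 2, char 'f'): match length 3
  offset=3 (pos 1, char 'e'): match length 0
  offset=4 (pos 0, char 'c'): match length 0
Longest match has length 3 at offset 2.
next_char = character at position 4 + 3 = 7 -> 'c'

Best match: offset=2, length=3 (matching 'fcf' starting at position 2)
LZ77 triple: (2, 3, 'c')


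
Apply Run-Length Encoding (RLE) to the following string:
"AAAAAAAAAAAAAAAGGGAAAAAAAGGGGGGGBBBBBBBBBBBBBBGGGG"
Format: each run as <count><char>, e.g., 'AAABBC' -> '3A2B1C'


Scanning runs left to right:
  i=0: run of 'A' x 15 -> '15A'
  i=15: run of 'G' x 3 -> '3G'
  i=18: run of 'A' x 7 -> '7A'
  i=25: run of 'G' x 7 -> '7G'
  i=32: run of 'B' x 14 -> '14B'
  i=46: run of 'G' x 4 -> '4G'

RLE = 15A3G7A7G14B4G


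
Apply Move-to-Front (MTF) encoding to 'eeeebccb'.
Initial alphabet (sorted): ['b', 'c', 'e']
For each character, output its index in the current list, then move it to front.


MTF encoding:
'e': index 2 in ['b', 'c', 'e'] -> ['e', 'b', 'c']
'e': index 0 in ['e', 'b', 'c'] -> ['e', 'b', 'c']
'e': index 0 in ['e', 'b', 'c'] -> ['e', 'b', 'c']
'e': index 0 in ['e', 'b', 'c'] -> ['e', 'b', 'c']
'b': index 1 in ['e', 'b', 'c'] -> ['b', 'e', 'c']
'c': index 2 in ['b', 'e', 'c'] -> ['c', 'b', 'e']
'c': index 0 in ['c', 'b', 'e'] -> ['c', 'b', 'e']
'b': index 1 in ['c', 'b', 'e'] -> ['b', 'c', 'e']


Output: [2, 0, 0, 0, 1, 2, 0, 1]


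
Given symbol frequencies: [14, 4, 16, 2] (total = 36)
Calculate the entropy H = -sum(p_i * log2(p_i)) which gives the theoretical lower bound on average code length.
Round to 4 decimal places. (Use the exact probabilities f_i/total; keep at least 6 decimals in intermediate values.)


Per-symbol terms -p_i * log2(p_i) with p_i = f_i/36:
  p = 14/36 = 0.388889: log2(p) = -1.362570, -p*log2(p) = 0.529888
  p = 4/36 = 0.111111: log2(p) = -3.169925, -p*log2(p) = 0.352214
  p = 16/36 = 0.444444: log2(p) = -1.169925, -p*log2(p) = 0.519967
  p = 2/36 = 0.055556: log2(p) = -4.169925, -p*log2(p) = 0.231663
H = 0.529888 + 0.352214 + 0.519967 + 0.231663 = 1.633732

H = 1.6337 bits/symbol


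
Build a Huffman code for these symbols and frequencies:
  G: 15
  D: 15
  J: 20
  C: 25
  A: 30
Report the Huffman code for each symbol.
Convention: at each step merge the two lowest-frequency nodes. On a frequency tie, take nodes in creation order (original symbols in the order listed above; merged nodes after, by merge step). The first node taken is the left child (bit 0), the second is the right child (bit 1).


Huffman tree construction:
Step 1: Merge G(15) + D(15) = 30
Step 2: Merge J(20) + C(25) = 45
Step 3: Merge A(30) + (G+D)(30) = 60
Step 4: Merge (J+C)(45) + (A+(G+D))(60) = 105
Read each symbol's code off the tree from the root (left child = 0, right child = 1).

Codes:
  G: 110 (length 3)
  D: 111 (length 3)
  J: 00 (length 2)
  C: 01 (length 2)
  A: 10 (length 2)
Average code length: 240/105 = 2.2857 bits/symbol


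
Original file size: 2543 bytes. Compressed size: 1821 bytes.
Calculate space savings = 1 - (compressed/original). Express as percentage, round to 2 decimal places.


ratio = compressed/original = 1821/2543 = 0.716083
savings = 1 - ratio = 1 - 0.716083 = 0.283917
as a percentage: 0.283917 * 100 = 28.39%

Space savings = 1 - 1821/2543 = 28.39%
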